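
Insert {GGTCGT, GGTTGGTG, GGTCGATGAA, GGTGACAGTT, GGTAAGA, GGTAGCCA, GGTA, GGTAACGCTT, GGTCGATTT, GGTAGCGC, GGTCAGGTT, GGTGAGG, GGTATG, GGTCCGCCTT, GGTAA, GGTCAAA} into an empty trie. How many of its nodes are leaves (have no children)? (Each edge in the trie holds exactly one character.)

14

A leaf is a node with no children — equivalently, the end of a word that is not a proper prefix of any other stored word.
Those words: "GGTAACGCTT", "GGTAAGA", "GGTAGCCA", "GGTAGCGC", "GGTATG", "GGTCAAA", "GGTCAGGTT", "GGTCCGCCTT", "GGTCGATGAA", "GGTCGATTT", "GGTCGT", "GGTGACAGTT", "GGTGAGG", "GGTTGGTG"
Leaf count: 14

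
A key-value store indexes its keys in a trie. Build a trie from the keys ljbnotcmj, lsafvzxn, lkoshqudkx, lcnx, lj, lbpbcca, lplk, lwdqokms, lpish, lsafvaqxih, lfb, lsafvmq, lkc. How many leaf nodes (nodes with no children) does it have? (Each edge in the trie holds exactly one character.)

Leaves are exactly the stored words that no other stored word extends.
Those words: "lbpbcca", "lcnx", "lfb", "ljbnotcmj", "lkc", "lkoshqudkx", "lpish", "lplk", "lsafvaqxih", "lsafvmq", "lsafvzxn", "lwdqokms"
Leaf count: 12

12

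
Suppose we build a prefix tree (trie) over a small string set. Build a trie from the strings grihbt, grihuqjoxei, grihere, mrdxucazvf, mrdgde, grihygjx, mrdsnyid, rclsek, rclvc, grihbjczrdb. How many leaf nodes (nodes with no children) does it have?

A leaf is a node with no children — equivalently, the end of a word that is not a proper prefix of any other stored word.
Those words: "grihbjczrdb", "grihbt", "grihere", "grihuqjoxei", "grihygjx", "mrdgde", "mrdsnyid", "mrdxucazvf", "rclsek", "rclvc"
Leaf count: 10

10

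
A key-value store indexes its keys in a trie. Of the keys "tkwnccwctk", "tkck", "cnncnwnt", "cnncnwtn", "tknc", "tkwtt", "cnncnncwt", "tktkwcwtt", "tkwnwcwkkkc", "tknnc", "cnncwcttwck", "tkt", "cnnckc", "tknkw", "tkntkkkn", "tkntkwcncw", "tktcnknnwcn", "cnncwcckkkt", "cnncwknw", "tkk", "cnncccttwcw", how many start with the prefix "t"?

13

Filter for entries beginning with "t":
Words under "t": tkck, tkk, tknc, tknkw, tknnc, tkntkkkn, tkntkwcncw, tkt, tktcnknnwcn, tktkwcwtt, tkwnccwctk, tkwnwcwkkkc, tkwtt
Count: 13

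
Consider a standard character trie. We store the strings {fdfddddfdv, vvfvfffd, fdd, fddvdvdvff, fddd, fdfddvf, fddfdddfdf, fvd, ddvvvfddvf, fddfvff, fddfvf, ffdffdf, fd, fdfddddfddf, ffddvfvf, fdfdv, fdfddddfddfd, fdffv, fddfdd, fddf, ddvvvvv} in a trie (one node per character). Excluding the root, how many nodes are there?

Count nodes per top-level branch (shared prefixes stored once):
  'd'-branch (ddvvvfddvf, ddvvvvv): 12 nodes
  'f'-branch (fd, fdd, fddd, fddf, fddfdd, fddfdddfdf, fddfvf, fddfvff, fddvdvdvff, fdfddddfddf, fdfddddfddfd, fdfddddfdv, fdfddvf, fdfdv, fdffv, ffddvfvf, ffdffdf, fvd): 50 nodes
  'v'-branch (vvfvfffd): 8 nodes
Sum: 70

70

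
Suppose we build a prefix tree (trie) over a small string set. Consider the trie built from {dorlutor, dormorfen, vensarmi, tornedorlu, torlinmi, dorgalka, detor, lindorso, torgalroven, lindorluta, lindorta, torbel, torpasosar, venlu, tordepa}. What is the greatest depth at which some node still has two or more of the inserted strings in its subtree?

6

Equivalently: take the maximum, over all pairs, of their longest common prefix length.
"lindorluta" and "lindorso" agree on "lindor" (6 characters) before diverging; nothing deeper is shared.
Longest shared-prefix length: 6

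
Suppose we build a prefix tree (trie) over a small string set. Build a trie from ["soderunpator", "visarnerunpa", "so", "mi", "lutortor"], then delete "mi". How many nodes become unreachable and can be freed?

After clearing the end-marker at "mi", prune upward until reaching a node still needed by another word.
No other word shares any prefix with "mi", so all 2 of its nodes go.
Nodes removed: 2

2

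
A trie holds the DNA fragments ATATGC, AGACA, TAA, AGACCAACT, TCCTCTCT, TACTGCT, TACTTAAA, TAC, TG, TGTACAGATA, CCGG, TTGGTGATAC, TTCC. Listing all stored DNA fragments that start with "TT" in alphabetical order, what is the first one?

DFS of the "TT" subtree visits, in order: "TTCC", "TTGGTGATAC"
Position 1: TTCC

TTCC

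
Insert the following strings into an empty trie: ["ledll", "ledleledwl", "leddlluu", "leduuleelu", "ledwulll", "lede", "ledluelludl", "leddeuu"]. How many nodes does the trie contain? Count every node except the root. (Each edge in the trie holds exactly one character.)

Insert word by word; a character creates a node only if that edge doesn't already exist:
  "ledll" → 5 new (l, e, d, l, l)
  "ledleledwl" → prefix "ledl" already present; 6 new (e, l, e, d, w, l)
  "leddlluu" → prefix "led" already present; 5 new (d, l, l, u, u)
  "leduuleelu" → prefix "led" already present; 7 new (u, u, l, e, e, l, u)
  "ledwulll" → prefix "led" already present; 5 new (w, u, l, l, l)
  "lede" → prefix "led" already present; 1 new (e)
  "ledluelludl" → prefix "ledl" already present; 7 new (u, e, l, l, u, d, l)
  "leddeuu" → prefix "ledd" already present; 3 new (e, u, u)
Total nodes = 5 + 6 + 5 + 7 + 5 + 1 + 7 + 3 = 39

39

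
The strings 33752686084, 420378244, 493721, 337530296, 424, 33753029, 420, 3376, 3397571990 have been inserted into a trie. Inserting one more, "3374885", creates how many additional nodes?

Walking "3374885" from the root, the first 3 characters ("337") follow existing edges; "4" is the first miss.
Each of the 4 remaining characters creates one node.

4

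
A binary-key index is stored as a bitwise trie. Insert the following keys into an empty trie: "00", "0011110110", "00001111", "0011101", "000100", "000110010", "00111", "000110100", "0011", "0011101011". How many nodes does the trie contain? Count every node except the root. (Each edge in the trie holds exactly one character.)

Trace insertions, counting only characters that open a new branch:
  "00" → 2 new (0, 0)
  "0011110110" → prefix "00" already present; 8 new (1, 1, 1, 1, 0, 1, 1, 0)
  "00001111" → prefix "00" already present; 6 new (0, 0, 1, 1, 1, 1)
  "0011101" → prefix "00111" already present; 2 new (0, 1)
  "000100" → prefix "000" already present; 3 new (1, 0, 0)
  "000110010" → prefix "0001" already present; 5 new (1, 0, 0, 1, 0)
  "00111" → prefix "00111" already present; 0 new (none)
  "000110100" → prefix "000110" already present; 3 new (1, 0, 0)
  "0011" → prefix "0011" already present; 0 new (none)
  "0011101011" → prefix "0011101" already present; 3 new (0, 1, 1)
Total nodes = 2 + 8 + 6 + 2 + 3 + 5 + 0 + 3 + 0 + 3 = 32

32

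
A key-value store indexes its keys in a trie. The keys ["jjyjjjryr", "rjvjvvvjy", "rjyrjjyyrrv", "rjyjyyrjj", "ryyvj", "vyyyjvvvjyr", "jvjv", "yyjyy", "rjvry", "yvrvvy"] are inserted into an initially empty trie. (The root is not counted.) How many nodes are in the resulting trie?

63

For each word, the new-node count is its length minus the longest prefix already in the trie:
  "jjyjjjryr" → 9 new (j, j, y, j, j, j, r, y, r)
  "rjvjvvvjy" → 9 new (r, j, v, j, v, v, v, j, y)
  "rjyrjjyyrrv" → prefix "rj" already present; 9 new (y, r, j, j, y, y, r, r, v)
  "rjyjyyrjj" → prefix "rjy" already present; 6 new (j, y, y, r, j, j)
  "ryyvj" → prefix "r" already present; 4 new (y, y, v, j)
  "vyyyjvvvjyr" → 11 new (v, y, y, y, j, v, v, v, j, y, r)
  "jvjv" → prefix "j" already present; 3 new (v, j, v)
  "yyjyy" → 5 new (y, y, j, y, y)
  "rjvry" → prefix "rjv" already present; 2 new (r, y)
  "yvrvvy" → prefix "y" already present; 5 new (v, r, v, v, y)
Total nodes = 9 + 9 + 9 + 6 + 4 + 11 + 3 + 5 + 2 + 5 = 63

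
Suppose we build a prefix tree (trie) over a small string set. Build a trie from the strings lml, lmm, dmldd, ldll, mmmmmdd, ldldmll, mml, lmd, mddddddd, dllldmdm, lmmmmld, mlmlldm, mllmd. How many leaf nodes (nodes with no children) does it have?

A leaf is a node with no children — equivalently, the end of a word that is not a proper prefix of any other stored word.
Those words: "dllldmdm", "dmldd", "ldldmll", "ldll", "lmd", "lml", "lmmmmld", "mddddddd", "mllmd", "mlmlldm", "mml", "mmmmmdd"
Leaf count: 12

12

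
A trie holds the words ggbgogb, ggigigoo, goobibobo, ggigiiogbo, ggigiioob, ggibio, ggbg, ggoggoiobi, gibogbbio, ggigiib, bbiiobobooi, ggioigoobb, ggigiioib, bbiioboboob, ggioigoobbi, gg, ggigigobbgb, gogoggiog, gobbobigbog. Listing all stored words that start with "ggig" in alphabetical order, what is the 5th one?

ggigiioib

Filter for "ggig…" and sort: "ggigigobbgb", "ggigigoo", "ggigiib", "ggigiiogbo", "ggigiioib", "ggigiioob"
Position 5: ggigiioib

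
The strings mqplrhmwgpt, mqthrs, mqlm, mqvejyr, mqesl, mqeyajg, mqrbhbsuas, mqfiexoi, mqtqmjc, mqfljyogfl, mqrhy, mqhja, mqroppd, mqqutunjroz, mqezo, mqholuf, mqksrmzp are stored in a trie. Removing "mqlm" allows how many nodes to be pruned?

Walk "mqlm" from the leaf back toward the root, removing each node that no remaining word uses.
The suffix "lm" (2 nodes) is used only by "mqlm"; the node for "mq" still has the child "p", so pruning stops there.
Nodes removed: 2

2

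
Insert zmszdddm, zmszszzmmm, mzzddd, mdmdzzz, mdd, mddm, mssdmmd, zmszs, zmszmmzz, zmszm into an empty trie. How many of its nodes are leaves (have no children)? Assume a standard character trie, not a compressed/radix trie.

7

A leaf is a node with no children — equivalently, the end of a word that is not a proper prefix of any other stored word.
Those words: "mddm", "mdmdzzz", "mssdmmd", "mzzddd", "zmszdddm", "zmszmmzz", "zmszszzmmm"
Leaf count: 7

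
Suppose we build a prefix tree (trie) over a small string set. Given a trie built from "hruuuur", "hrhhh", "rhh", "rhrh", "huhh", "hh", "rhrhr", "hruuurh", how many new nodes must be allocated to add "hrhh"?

0

"hrhh" is already a full path in the trie; only an end-marker is added.
No new nodes are needed: 0.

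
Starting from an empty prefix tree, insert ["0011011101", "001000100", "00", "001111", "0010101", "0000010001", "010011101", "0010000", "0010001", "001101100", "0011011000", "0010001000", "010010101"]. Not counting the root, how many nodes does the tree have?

46

Trace insertions, counting only characters that open a new branch:
  "0011011101" → 10 new (0, 0, 1, 1, 0, 1, 1, 1, 0, 1)
  "001000100" → prefix "001" already present; 6 new (0, 0, 0, 1, 0, 0)
  "00" → prefix "00" already present; 0 new (none)
  "001111" → prefix "0011" already present; 2 new (1, 1)
  "0010101" → prefix "0010" already present; 3 new (1, 0, 1)
  "0000010001" → prefix "00" already present; 8 new (0, 0, 0, 1, 0, 0, 0, 1)
  "010011101" → prefix "0" already present; 8 new (1, 0, 0, 1, 1, 1, 0, 1)
  "0010000" → prefix "001000" already present; 1 new (0)
  "0010001" → prefix "0010001" already present; 0 new (none)
  "001101100" → prefix "0011011" already present; 2 new (0, 0)
  "0011011000" → prefix "001101100" already present; 1 new (0)
  "0010001000" → prefix "001000100" already present; 1 new (0)
  "010010101" → prefix "01001" already present; 4 new (0, 1, 0, 1)
Total nodes = 10 + 6 + 0 + 2 + 3 + 8 + 8 + 1 + 0 + 2 + 1 + 1 + 4 = 46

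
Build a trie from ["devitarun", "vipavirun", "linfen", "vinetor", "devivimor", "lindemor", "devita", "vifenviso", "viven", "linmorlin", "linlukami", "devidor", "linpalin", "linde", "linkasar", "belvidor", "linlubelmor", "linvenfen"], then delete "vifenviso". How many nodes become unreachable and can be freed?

7

A node on "vifenviso"'s path can go only if nothing else ends at it or branches off below it.
The suffix "fenviso" (7 nodes) is used only by "vifenviso"; the node for "vi" still has the child "p", so pruning stops there.
Nodes removed: 7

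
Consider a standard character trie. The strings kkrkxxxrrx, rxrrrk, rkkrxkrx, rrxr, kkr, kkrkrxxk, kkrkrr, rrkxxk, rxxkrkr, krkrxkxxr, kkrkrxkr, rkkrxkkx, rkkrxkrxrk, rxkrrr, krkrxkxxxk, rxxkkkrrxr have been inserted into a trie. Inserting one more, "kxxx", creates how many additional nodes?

3

"k" is already a path in the trie; the remaining "xxx" must be added.
New nodes needed: |"kxxx"| − 1 = 4 − 1 = 3.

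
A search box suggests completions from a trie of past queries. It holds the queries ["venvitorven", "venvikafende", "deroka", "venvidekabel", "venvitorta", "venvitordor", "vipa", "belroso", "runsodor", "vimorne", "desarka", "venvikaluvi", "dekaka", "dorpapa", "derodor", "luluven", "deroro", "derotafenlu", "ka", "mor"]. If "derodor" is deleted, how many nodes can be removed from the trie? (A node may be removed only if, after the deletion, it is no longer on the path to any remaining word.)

3

Walk "derodor" from the leaf back toward the root, removing each node that no remaining word uses.
The suffix "dor" (3 nodes) is used only by "derodor"; the node for "dero" still has the child "k", so pruning stops there.
Nodes removed: 3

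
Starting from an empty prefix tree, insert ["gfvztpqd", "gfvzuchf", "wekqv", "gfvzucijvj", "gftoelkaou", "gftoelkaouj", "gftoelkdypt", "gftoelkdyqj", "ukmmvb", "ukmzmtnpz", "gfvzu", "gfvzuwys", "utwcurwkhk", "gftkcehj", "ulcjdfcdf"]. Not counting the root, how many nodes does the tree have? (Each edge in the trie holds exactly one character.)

73

Trace insertions, counting only characters that open a new branch:
  "gfvztpqd" → 8 new (g, f, v, z, t, p, q, d)
  "gfvzuchf" → prefix "gfvz" already present; 4 new (u, c, h, f)
  "wekqv" → 5 new (w, e, k, q, v)
  "gfvzucijvj" → prefix "gfvzuc" already present; 4 new (i, j, v, j)
  "gftoelkaou" → prefix "gf" already present; 8 new (t, o, e, l, k, a, o, u)
  "gftoelkaouj" → prefix "gftoelkaou" already present; 1 new (j)
  "gftoelkdypt" → prefix "gftoelk" already present; 4 new (d, y, p, t)
  "gftoelkdyqj" → prefix "gftoelkdy" already present; 2 new (q, j)
  "ukmmvb" → 6 new (u, k, m, m, v, b)
  "ukmzmtnpz" → prefix "ukm" already present; 6 new (z, m, t, n, p, z)
  "gfvzu" → prefix "gfvzu" already present; 0 new (none)
  "gfvzuwys" → prefix "gfvzu" already present; 3 new (w, y, s)
  "utwcurwkhk" → prefix "u" already present; 9 new (t, w, c, u, r, w, k, h, k)
  "gftkcehj" → prefix "gft" already present; 5 new (k, c, e, h, j)
  "ulcjdfcdf" → prefix "u" already present; 8 new (l, c, j, d, f, c, d, f)
Total nodes = 8 + 4 + 5 + 4 + 8 + 1 + 4 + 2 + 6 + 6 + 0 + 3 + 9 + 5 + 8 = 73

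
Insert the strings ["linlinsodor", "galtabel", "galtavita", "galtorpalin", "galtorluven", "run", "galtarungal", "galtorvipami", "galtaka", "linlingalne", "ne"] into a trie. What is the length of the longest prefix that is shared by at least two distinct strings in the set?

Look for the deepest trie node that still has at least two words in its subtree.
e.g. "galtorluven" and "galtorpalin" share the prefix "galtor" of length 6; no pair shares a longer one.
Longest shared-prefix length: 6

6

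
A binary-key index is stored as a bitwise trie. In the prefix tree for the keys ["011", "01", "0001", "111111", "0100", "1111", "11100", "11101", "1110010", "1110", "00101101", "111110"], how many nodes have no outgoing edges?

8

A leaf is a node with no children — equivalently, the end of a word that is not a proper prefix of any other stored word.
Those words: "0001", "00101101", "0100", "011", "1110010", "11101", "111110", "111111"
Leaf count: 8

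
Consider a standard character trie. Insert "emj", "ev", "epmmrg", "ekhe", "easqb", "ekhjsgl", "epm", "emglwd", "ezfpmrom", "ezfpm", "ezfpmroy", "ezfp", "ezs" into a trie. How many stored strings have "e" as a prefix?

Traverse to the node for "e", then collect every word in that subtree.
Words under "e": easqb, ekhe, ekhjsgl, emglwd, emj, epm, epmmrg, ev, ezfp, ezfpm, ezfpmrom, ezfpmroy, ezs
Count: 13

13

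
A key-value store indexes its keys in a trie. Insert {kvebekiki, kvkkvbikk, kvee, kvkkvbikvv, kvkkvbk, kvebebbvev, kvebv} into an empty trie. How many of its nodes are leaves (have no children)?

7

Leaves are exactly the stored words that no other stored word extends.
Those words: "kvebebbvev", "kvebekiki", "kvebv", "kvee", "kvkkvbikk", "kvkkvbikvv", "kvkkvbk"
Leaf count: 7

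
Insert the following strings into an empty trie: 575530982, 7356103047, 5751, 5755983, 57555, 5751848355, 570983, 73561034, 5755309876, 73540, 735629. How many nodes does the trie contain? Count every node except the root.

41

Insert word by word; a character creates a node only if that edge doesn't already exist:
  "575530982" → 9 new (5, 7, 5, 5, 3, 0, 9, 8, 2)
  "7356103047" → 10 new (7, 3, 5, 6, 1, 0, 3, 0, 4, 7)
  "5751" → prefix "575" already present; 1 new (1)
  "5755983" → prefix "5755" already present; 3 new (9, 8, 3)
  "57555" → prefix "5755" already present; 1 new (5)
  "5751848355" → prefix "5751" already present; 6 new (8, 4, 8, 3, 5, 5)
  "570983" → prefix "57" already present; 4 new (0, 9, 8, 3)
  "73561034" → prefix "7356103" already present; 1 new (4)
  "5755309876" → prefix "57553098" already present; 2 new (7, 6)
  "73540" → prefix "735" already present; 2 new (4, 0)
  "735629" → prefix "7356" already present; 2 new (2, 9)
Total nodes = 9 + 10 + 1 + 3 + 1 + 6 + 4 + 1 + 2 + 2 + 2 = 41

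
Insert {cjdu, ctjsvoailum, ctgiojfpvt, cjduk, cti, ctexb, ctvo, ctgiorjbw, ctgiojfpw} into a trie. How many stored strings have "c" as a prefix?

Walk to "c"; the words in its subtree are exactly those with that prefix.
Matches: "cjdu", "cjduk", "ctexb", "ctgiojfpvt", "ctgiojfpw", "ctgiorjbw", "cti", "ctjsvoailum", "ctvo"
Count: 9

9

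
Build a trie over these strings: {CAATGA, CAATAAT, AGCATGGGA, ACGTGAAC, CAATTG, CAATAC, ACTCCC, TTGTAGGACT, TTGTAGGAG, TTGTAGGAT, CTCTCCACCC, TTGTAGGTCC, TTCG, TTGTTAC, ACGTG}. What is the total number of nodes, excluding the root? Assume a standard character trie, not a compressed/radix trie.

61

Count nodes per top-level branch (shared prefixes stored once):
  'A'-branch (ACGTG, ACGTGAAC, ACTCCC, AGCATGGGA): 20 nodes
  'C'-branch (CAATAAT, CAATAC, CAATGA, CAATTG, CTCTCCACCC): 21 nodes
  'T'-branch (TTCG, TTGTAGGACT, TTGTAGGAG, TTGTAGGAT, TTGTAGGTCC, TTGTTAC): 20 nodes
Sum: 61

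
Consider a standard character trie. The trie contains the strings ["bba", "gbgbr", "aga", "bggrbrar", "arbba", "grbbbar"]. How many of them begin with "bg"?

Filter for entries beginning with "bg":
Matches: "bggrbrar"
Count: 1

1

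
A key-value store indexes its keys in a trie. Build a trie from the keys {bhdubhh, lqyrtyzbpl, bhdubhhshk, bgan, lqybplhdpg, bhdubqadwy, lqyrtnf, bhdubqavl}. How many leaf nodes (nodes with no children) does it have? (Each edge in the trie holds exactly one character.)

A leaf is a node with no children — equivalently, the end of a word that is not a proper prefix of any other stored word.
Those words: "bgan", "bhdubhhshk", "bhdubqadwy", "bhdubqavl", "lqybplhdpg", "lqyrtnf", "lqyrtyzbpl"
Leaf count: 7

7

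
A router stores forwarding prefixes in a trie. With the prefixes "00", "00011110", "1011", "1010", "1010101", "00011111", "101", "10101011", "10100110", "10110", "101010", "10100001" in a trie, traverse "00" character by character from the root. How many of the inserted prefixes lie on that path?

1

Traverse "00" character by character; count nodes along the way that are marked as word ends.
Prefixes of the query that are stored words: "00"
Count: 1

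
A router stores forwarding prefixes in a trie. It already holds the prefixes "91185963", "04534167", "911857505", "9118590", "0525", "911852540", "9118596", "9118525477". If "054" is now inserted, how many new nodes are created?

Walking "054" from the root, the first 2 characters ("05") follow existing edges; "4" is the first miss.
Each of the 1 remaining characters creates one node.

1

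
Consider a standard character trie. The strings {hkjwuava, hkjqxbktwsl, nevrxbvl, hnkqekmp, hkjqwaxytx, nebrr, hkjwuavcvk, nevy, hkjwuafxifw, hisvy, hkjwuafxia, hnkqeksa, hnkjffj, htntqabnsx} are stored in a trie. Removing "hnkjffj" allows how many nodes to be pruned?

Walk "hnkjffj" from the leaf back toward the root, removing each node that no remaining word uses.
The suffix "jffj" (4 nodes) is used only by "hnkjffj"; the node for "hnk" still has the child "q", so pruning stops there.
Nodes removed: 4

4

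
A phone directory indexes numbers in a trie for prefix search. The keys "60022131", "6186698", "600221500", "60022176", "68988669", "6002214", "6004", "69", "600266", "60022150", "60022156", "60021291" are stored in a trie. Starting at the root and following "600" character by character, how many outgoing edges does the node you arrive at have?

2

The children of the "600" node are the distinct next characters among strings starting with "600".
Distinct next characters after "600": 2, 4.
That node has 2 child edges.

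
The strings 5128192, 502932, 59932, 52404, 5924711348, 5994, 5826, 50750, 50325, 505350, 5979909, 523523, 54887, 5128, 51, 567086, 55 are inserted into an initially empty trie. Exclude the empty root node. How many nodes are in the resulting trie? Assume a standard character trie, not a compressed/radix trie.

Trace insertions, counting only characters that open a new branch:
  "5128192" → 7 new (5, 1, 2, 8, 1, 9, 2)
  "502932" → prefix "5" already present; 5 new (0, 2, 9, 3, 2)
  "59932" → prefix "5" already present; 4 new (9, 9, 3, 2)
  "52404" → prefix "5" already present; 4 new (2, 4, 0, 4)
  "5924711348" → prefix "59" already present; 8 new (2, 4, 7, 1, 1, 3, 4, 8)
  "5994" → prefix "599" already present; 1 new (4)
  "5826" → prefix "5" already present; 3 new (8, 2, 6)
  "50750" → prefix "50" already present; 3 new (7, 5, 0)
  "50325" → prefix "50" already present; 3 new (3, 2, 5)
  "505350" → prefix "50" already present; 4 new (5, 3, 5, 0)
  "5979909" → prefix "59" already present; 5 new (7, 9, 9, 0, 9)
  "523523" → prefix "52" already present; 4 new (3, 5, 2, 3)
  "54887" → prefix "5" already present; 4 new (4, 8, 8, 7)
  "5128" → prefix "5128" already present; 0 new (none)
  "51" → prefix "51" already present; 0 new (none)
  "567086" → prefix "5" already present; 5 new (6, 7, 0, 8, 6)
  "55" → prefix "5" already present; 1 new (5)
Total nodes = 7 + 5 + 4 + 4 + 8 + 1 + 3 + 3 + 3 + 4 + 5 + 4 + 4 + 0 + 0 + 5 + 1 = 61

61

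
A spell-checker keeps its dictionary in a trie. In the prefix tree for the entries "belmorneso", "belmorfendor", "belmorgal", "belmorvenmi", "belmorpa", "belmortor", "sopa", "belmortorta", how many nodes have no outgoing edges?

Leaves are exactly the stored words that no other stored word extends.
Those words: "belmorfendor", "belmorgal", "belmorneso", "belmorpa", "belmortorta", "belmorvenmi", "sopa"
Leaf count: 7

7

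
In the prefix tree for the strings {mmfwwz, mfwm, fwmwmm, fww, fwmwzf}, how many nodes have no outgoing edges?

A leaf is a node with no children — equivalently, the end of a word that is not a proper prefix of any other stored word.
Those words: "fwmwmm", "fwmwzf", "fww", "mfwm", "mmfwwz"
Leaf count: 5

5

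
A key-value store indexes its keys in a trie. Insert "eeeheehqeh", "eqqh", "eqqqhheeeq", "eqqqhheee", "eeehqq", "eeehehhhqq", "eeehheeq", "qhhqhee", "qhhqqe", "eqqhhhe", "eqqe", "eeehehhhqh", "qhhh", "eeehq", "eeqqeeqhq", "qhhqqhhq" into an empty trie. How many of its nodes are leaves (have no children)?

Leaves are exactly the stored words that no other stored word extends.
Those words: "eeeheehqeh", "eeehehhhqh", "eeehehhhqq", "eeehheeq", "eeehqq", "eeqqeeqhq", "eqqe", "eqqhhhe", "eqqqhheeeq", "qhhh", "qhhqhee", "qhhqqe", "qhhqqhhq"
Leaf count: 13

13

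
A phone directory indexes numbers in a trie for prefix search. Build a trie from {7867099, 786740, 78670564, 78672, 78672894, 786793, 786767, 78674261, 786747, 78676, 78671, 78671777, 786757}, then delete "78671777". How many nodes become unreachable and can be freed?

A node on "78671777"'s path can go only if nothing else ends at it or branches off below it.
The suffix "777" (3 nodes) is used only by "78671777"; "78671" is itself a stored word, so pruning stops there.
Nodes removed: 3

3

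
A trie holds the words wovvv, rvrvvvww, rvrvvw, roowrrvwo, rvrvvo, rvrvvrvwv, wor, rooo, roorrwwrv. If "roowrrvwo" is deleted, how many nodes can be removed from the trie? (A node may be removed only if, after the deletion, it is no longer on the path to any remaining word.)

Walk "roowrrvwo" from the leaf back toward the root, removing each node that no remaining word uses.
The suffix "wrrvwo" (6 nodes) is used only by "roowrrvwo"; the node for "roo" still has the child "o", so pruning stops there.
Nodes removed: 6

6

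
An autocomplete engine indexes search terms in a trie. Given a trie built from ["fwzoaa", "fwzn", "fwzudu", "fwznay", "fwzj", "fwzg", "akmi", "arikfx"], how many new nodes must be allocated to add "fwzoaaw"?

1

Walking "fwzoaaw" from the root, the first 6 characters ("fwzoaa") follow existing edges; "w" is the first miss.
New nodes needed: |"fwzoaaw"| − 6 = 7 − 6 = 1.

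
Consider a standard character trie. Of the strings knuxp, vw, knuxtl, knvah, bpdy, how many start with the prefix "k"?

3

Walk to "k"; the words in its subtree are exactly those with that prefix.
Words under "k": knuxp, knuxtl, knvah
Count: 3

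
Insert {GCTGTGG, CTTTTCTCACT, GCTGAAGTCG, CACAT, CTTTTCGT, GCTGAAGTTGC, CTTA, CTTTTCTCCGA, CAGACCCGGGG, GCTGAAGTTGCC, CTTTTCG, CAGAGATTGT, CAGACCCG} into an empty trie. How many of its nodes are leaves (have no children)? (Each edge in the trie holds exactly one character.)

Leaves are exactly the stored words that no other stored word extends.
Those words: "CACAT", "CAGACCCGGGG", "CAGAGATTGT", "CTTA", "CTTTTCGT", "CTTTTCTCACT", "CTTTTCTCCGA", "GCTGAAGTCG", "GCTGAAGTTGCC", "GCTGTGG"
Leaf count: 10

10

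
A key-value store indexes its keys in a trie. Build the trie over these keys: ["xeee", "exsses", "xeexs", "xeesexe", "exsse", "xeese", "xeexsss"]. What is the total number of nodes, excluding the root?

18

Count nodes per top-level branch (shared prefixes stored once):
  'e'-branch (exsse, exsses): 6 nodes
  'x'-branch (xeee, xeese, xeesexe, xeexs, xeexsss): 12 nodes
Sum: 18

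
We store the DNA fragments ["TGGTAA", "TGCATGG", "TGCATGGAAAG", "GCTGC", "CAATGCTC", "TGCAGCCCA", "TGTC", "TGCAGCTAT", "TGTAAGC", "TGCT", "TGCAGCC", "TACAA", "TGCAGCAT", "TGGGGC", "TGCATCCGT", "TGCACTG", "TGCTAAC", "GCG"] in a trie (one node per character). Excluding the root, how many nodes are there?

Trace insertions, counting only characters that open a new branch:
  "TGGTAA" → 6 new (T, G, G, T, A, A)
  "TGCATGG" → prefix "TG" already present; 5 new (C, A, T, G, G)
  "TGCATGGAAAG" → prefix "TGCATGG" already present; 4 new (A, A, A, G)
  "GCTGC" → 5 new (G, C, T, G, C)
  "CAATGCTC" → 8 new (C, A, A, T, G, C, T, C)
  "TGCAGCCCA" → prefix "TGCA" already present; 5 new (G, C, C, C, A)
  "TGTC" → prefix "TG" already present; 2 new (T, C)
  "TGCAGCTAT" → prefix "TGCAGC" already present; 3 new (T, A, T)
  "TGTAAGC" → prefix "TGT" already present; 4 new (A, A, G, C)
  "TGCT" → prefix "TGC" already present; 1 new (T)
  "TGCAGCC" → prefix "TGCAGCC" already present; 0 new (none)
  "TACAA" → prefix "T" already present; 4 new (A, C, A, A)
  "TGCAGCAT" → prefix "TGCAGC" already present; 2 new (A, T)
  "TGGGGC" → prefix "TGG" already present; 3 new (G, G, C)
  "TGCATCCGT" → prefix "TGCAT" already present; 4 new (C, C, G, T)
  "TGCACTG" → prefix "TGCA" already present; 3 new (C, T, G)
  "TGCTAAC" → prefix "TGCT" already present; 3 new (A, A, C)
  "GCG" → prefix "GC" already present; 1 new (G)
Total nodes = 6 + 5 + 4 + 5 + 8 + 5 + 2 + 3 + 4 + 1 + 0 + 4 + 2 + 3 + 4 + 3 + 3 + 1 = 63

63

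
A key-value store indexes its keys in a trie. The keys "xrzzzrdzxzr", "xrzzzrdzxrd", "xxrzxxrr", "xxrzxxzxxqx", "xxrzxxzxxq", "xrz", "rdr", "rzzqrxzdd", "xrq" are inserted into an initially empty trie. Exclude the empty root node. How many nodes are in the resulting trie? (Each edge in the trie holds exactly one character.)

37

For each word, the new-node count is its length minus the longest prefix already in the trie:
  "xrzzzrdzxzr" → 11 new (x, r, z, z, z, r, d, z, x, z, r)
  "xrzzzrdzxrd" → prefix "xrzzzrdzx" already present; 2 new (r, d)
  "xxrzxxrr" → prefix "x" already present; 7 new (x, r, z, x, x, r, r)
  "xxrzxxzxxqx" → prefix "xxrzxx" already present; 5 new (z, x, x, q, x)
  "xxrzxxzxxq" → prefix "xxrzxxzxxq" already present; 0 new (none)
  "xrz" → prefix "xrz" already present; 0 new (none)
  "rdr" → 3 new (r, d, r)
  "rzzqrxzdd" → prefix "r" already present; 8 new (z, z, q, r, x, z, d, d)
  "xrq" → prefix "xr" already present; 1 new (q)
Total nodes = 11 + 2 + 7 + 5 + 0 + 0 + 3 + 8 + 1 = 37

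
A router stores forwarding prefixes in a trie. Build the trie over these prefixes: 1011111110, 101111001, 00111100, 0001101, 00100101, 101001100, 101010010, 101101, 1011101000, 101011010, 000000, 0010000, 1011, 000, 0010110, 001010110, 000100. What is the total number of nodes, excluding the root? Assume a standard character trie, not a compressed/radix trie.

67

For each word, the new-node count is its length minus the longest prefix already in the trie:
  "1011111110" → 10 new (1, 0, 1, 1, 1, 1, 1, 1, 1, 0)
  "101111001" → prefix "101111" already present; 3 new (0, 0, 1)
  "00111100" → 8 new (0, 0, 1, 1, 1, 1, 0, 0)
  "0001101" → prefix "00" already present; 5 new (0, 1, 1, 0, 1)
  "00100101" → prefix "001" already present; 5 new (0, 0, 1, 0, 1)
  "101001100" → prefix "101" already present; 6 new (0, 0, 1, 1, 0, 0)
  "101010010" → prefix "1010" already present; 5 new (1, 0, 0, 1, 0)
  "101101" → prefix "1011" already present; 2 new (0, 1)
  "1011101000" → prefix "10111" already present; 5 new (0, 1, 0, 0, 0)
  "101011010" → prefix "10101" already present; 4 new (1, 0, 1, 0)
  "000000" → prefix "000" already present; 3 new (0, 0, 0)
  "0010000" → prefix "00100" already present; 2 new (0, 0)
  "1011" → prefix "1011" already present; 0 new (none)
  "000" → prefix "000" already present; 0 new (none)
  "0010110" → prefix "0010" already present; 3 new (1, 1, 0)
  "001010110" → prefix "00101" already present; 4 new (0, 1, 1, 0)
  "000100" → prefix "0001" already present; 2 new (0, 0)
Total nodes = 10 + 3 + 8 + 5 + 5 + 6 + 5 + 2 + 5 + 4 + 3 + 2 + 0 + 0 + 3 + 4 + 2 = 67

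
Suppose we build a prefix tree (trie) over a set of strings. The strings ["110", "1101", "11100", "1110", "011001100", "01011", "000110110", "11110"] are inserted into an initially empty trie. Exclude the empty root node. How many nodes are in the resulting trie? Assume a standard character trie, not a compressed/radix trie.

Count nodes per top-level branch (shared prefixes stored once):
  '0'-branch (000110110, 01011, 011001100): 20 nodes
  '1'-branch (110, 1101, 1110, 11100, 11110): 9 nodes
Sum: 29

29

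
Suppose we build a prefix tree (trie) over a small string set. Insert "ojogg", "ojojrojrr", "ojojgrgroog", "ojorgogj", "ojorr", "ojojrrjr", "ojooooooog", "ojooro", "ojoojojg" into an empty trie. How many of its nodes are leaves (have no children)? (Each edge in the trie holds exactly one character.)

Leaves are exactly the stored words that no other stored word extends.
Those words: "ojogg", "ojojgrgroog", "ojojrojrr", "ojojrrjr", "ojoojojg", "ojooooooog", "ojooro", "ojorgogj", "ojorr"
Leaf count: 9

9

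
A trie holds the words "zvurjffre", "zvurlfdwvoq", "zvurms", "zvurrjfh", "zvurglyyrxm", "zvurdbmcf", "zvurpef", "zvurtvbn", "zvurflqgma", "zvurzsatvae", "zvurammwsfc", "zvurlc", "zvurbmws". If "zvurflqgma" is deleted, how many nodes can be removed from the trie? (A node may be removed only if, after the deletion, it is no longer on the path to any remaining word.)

6

After clearing the end-marker at "zvurflqgma", prune upward until reaching a node still needed by another word.
The suffix "flqgma" (6 nodes) is used only by "zvurflqgma"; the node for "zvur" still has the child "j", so pruning stops there.
Nodes removed: 6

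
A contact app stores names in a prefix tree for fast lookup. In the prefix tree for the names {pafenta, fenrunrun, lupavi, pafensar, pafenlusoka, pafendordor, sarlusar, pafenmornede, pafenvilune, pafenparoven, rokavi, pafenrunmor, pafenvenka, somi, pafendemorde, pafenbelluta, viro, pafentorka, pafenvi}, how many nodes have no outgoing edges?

18

Leaves are exactly the stored words that no other stored word extends.
Those words: "fenrunrun", "lupavi", "pafenbelluta", "pafendemorde", "pafendordor", "pafenlusoka", "pafenmornede", "pafenparoven", "pafenrunmor", "pafensar", "pafenta", "pafentorka", "pafenvenka", "pafenvilune", "rokavi", "sarlusar", "somi", "viro"
Leaf count: 18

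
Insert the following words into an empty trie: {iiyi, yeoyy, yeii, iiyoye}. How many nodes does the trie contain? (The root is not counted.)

For each word, the new-node count is its length minus the longest prefix already in the trie:
  "iiyi" → 4 new (i, i, y, i)
  "yeoyy" → 5 new (y, e, o, y, y)
  "yeii" → prefix "ye" already present; 2 new (i, i)
  "iiyoye" → prefix "iiy" already present; 3 new (o, y, e)
Total nodes = 4 + 5 + 2 + 3 = 14

14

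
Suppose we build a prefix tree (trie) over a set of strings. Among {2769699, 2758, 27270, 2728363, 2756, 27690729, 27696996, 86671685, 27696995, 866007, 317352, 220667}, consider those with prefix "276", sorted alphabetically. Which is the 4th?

Filter for "276…" and sort: "27690729", "2769699", "27696995", "27696996"
The 4th is 27696996.

27696996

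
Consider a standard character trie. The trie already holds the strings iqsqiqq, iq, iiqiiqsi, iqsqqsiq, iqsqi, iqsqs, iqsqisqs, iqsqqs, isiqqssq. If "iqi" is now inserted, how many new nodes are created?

1

"iq" is already a path in the trie; the remaining "i" must be added.
Each of the 1 remaining characters creates one node.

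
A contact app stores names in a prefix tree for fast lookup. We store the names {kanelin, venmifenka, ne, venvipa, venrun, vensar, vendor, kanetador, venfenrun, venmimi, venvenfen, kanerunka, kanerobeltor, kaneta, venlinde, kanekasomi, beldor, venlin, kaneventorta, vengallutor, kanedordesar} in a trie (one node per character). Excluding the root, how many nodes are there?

103

Insert word by word; a character creates a node only if that edge doesn't already exist:
  "kanelin" → 7 new (k, a, n, e, l, i, n)
  "venmifenka" → 10 new (v, e, n, m, i, f, e, n, k, a)
  "ne" → 2 new (n, e)
  "venvipa" → prefix "ven" already present; 4 new (v, i, p, a)
  "venrun" → prefix "ven" already present; 3 new (r, u, n)
  "vensar" → prefix "ven" already present; 3 new (s, a, r)
  "vendor" → prefix "ven" already present; 3 new (d, o, r)
  "kanetador" → prefix "kane" already present; 5 new (t, a, d, o, r)
  "venfenrun" → prefix "ven" already present; 6 new (f, e, n, r, u, n)
  "venmimi" → prefix "venmi" already present; 2 new (m, i)
  "venvenfen" → prefix "venv" already present; 5 new (e, n, f, e, n)
  "kanerunka" → prefix "kane" already present; 5 new (r, u, n, k, a)
  "kanerobeltor" → prefix "kaner" already present; 7 new (o, b, e, l, t, o, r)
  "kaneta" → prefix "kaneta" already present; 0 new (none)
  "venlinde" → prefix "ven" already present; 5 new (l, i, n, d, e)
  "kanekasomi" → prefix "kane" already present; 6 new (k, a, s, o, m, i)
  "beldor" → 6 new (b, e, l, d, o, r)
  "venlin" → prefix "venlin" already present; 0 new (none)
  "kaneventorta" → prefix "kane" already present; 8 new (v, e, n, t, o, r, t, a)
  "vengallutor" → prefix "ven" already present; 8 new (g, a, l, l, u, t, o, r)
  "kanedordesar" → prefix "kane" already present; 8 new (d, o, r, d, e, s, a, r)
Total nodes = 7 + 10 + 2 + 4 + 3 + 3 + 3 + 5 + 6 + 2 + 5 + 5 + 7 + 0 + 5 + 6 + 6 + 0 + 8 + 8 + 8 = 103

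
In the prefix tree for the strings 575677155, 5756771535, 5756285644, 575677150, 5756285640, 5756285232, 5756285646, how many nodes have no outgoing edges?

Leaves are exactly the stored words that no other stored word extends.
Those words: "5756285232", "5756285640", "5756285644", "5756285646", "575677150", "5756771535", "575677155"
Leaf count: 7

7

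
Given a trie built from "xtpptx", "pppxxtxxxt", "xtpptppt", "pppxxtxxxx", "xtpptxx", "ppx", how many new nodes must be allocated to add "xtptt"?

2

"xtp" is already a path in the trie; the remaining "tt" must be added.
Each of the 2 remaining characters creates one node.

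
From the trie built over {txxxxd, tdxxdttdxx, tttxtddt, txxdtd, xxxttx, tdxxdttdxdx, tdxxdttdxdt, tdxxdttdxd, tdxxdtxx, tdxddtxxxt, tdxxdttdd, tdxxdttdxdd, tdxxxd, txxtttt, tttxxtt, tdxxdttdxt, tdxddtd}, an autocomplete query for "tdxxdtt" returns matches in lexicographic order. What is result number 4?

tdxxdttdxdt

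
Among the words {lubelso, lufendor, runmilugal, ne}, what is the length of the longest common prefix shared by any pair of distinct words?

Equivalently: take the maximum, over all pairs, of their longest common prefix length.
e.g. "lubelso" and "lufendor" share the prefix "lu" of length 2; no pair shares a longer one.
Longest shared-prefix length: 2

2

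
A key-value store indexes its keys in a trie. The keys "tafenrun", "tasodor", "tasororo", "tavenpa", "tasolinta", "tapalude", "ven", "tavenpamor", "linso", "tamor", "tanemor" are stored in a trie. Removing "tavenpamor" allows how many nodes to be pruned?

Walk "tavenpamor" from the leaf back toward the root, removing each node that no remaining word uses.
The suffix "mor" (3 nodes) is used only by "tavenpamor"; "tavenpa" is itself a stored word, so pruning stops there.
Nodes removed: 3

3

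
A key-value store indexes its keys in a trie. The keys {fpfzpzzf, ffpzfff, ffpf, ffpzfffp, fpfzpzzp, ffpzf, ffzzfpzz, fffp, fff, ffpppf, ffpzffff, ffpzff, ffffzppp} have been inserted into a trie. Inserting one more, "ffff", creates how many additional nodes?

Every character of "ffff" already lies on an existing path (it is a prefix of some stored word).
No new nodes are needed: 0.

0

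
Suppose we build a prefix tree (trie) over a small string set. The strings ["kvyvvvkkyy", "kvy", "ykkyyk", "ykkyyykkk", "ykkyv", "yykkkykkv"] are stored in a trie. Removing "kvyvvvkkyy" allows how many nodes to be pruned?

Walk "kvyvvvkkyy" from the leaf back toward the root, removing each node that no remaining word uses.
The suffix "vvvkkyy" (7 nodes) is used only by "kvyvvvkkyy"; "kvy" is itself a stored word, so pruning stops there.
Nodes removed: 7

7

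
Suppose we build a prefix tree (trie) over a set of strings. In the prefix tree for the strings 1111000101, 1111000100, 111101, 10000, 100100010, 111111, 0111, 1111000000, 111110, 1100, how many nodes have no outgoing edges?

10

Leaves are exactly the stored words that no other stored word extends.
Those words: "0111", "10000", "100100010", "1100", "1111000000", "1111000100", "1111000101", "111101", "111110", "111111"
Leaf count: 10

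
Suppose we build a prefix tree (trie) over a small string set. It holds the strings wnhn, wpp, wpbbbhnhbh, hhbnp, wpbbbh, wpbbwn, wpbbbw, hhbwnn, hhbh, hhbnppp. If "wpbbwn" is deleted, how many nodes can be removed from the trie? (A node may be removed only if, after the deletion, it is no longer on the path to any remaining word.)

2

A node on "wpbbwn"'s path can go only if nothing else ends at it or branches off below it.
The suffix "wn" (2 nodes) is used only by "wpbbwn"; the node for "wpbb" still has the child "b", so pruning stops there.
Nodes removed: 2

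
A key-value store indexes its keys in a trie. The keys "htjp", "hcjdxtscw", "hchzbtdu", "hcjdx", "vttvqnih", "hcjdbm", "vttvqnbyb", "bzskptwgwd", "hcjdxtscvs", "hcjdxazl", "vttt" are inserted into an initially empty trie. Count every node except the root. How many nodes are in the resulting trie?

47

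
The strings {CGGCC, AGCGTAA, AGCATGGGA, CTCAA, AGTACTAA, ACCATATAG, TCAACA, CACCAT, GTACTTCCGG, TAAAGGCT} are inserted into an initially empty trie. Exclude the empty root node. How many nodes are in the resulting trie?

64

Count nodes per top-level branch (shared prefixes stored once):
  'A'-branch (ACCATATAG, AGCATGGGA, AGCGTAA, AGTACTAA): 27 nodes
  'C'-branch (CACCAT, CGGCC, CTCAA): 14 nodes
  'G'-branch (GTACTTCCGG): 10 nodes
  'T'-branch (TAAAGGCT, TCAACA): 13 nodes
Sum: 64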